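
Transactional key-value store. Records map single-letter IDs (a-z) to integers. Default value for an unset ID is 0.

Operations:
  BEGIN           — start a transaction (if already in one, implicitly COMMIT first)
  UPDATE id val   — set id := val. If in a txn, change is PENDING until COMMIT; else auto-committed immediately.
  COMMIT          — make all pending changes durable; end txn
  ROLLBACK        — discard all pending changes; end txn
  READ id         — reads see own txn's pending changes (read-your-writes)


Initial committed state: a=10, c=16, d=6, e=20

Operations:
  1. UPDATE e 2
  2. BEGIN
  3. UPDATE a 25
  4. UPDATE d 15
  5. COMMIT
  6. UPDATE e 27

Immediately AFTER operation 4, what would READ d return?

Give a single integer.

Answer: 15

Derivation:
Initial committed: {a=10, c=16, d=6, e=20}
Op 1: UPDATE e=2 (auto-commit; committed e=2)
Op 2: BEGIN: in_txn=True, pending={}
Op 3: UPDATE a=25 (pending; pending now {a=25})
Op 4: UPDATE d=15 (pending; pending now {a=25, d=15})
After op 4: visible(d) = 15 (pending={a=25, d=15}, committed={a=10, c=16, d=6, e=2})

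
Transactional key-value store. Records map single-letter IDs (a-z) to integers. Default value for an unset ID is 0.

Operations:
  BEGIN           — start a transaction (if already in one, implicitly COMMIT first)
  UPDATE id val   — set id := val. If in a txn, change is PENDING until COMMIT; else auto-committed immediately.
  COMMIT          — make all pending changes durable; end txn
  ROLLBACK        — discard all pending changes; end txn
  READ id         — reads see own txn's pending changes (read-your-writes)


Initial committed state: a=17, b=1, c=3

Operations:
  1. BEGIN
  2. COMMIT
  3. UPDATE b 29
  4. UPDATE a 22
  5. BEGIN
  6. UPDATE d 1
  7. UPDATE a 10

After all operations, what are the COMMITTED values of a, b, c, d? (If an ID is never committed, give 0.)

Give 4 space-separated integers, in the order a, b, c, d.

Initial committed: {a=17, b=1, c=3}
Op 1: BEGIN: in_txn=True, pending={}
Op 2: COMMIT: merged [] into committed; committed now {a=17, b=1, c=3}
Op 3: UPDATE b=29 (auto-commit; committed b=29)
Op 4: UPDATE a=22 (auto-commit; committed a=22)
Op 5: BEGIN: in_txn=True, pending={}
Op 6: UPDATE d=1 (pending; pending now {d=1})
Op 7: UPDATE a=10 (pending; pending now {a=10, d=1})
Final committed: {a=22, b=29, c=3}

Answer: 22 29 3 0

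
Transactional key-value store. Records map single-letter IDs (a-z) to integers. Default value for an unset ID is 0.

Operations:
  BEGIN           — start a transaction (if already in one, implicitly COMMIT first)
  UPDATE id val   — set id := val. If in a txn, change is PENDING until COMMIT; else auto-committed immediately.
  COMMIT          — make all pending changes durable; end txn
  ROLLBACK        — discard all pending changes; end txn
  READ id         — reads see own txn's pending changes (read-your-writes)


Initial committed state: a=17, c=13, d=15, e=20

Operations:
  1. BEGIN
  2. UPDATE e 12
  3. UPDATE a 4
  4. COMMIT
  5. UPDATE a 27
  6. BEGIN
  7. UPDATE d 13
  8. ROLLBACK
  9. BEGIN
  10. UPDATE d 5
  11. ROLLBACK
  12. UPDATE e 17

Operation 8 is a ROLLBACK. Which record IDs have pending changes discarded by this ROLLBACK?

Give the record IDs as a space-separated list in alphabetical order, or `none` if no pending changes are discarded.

Answer: d

Derivation:
Initial committed: {a=17, c=13, d=15, e=20}
Op 1: BEGIN: in_txn=True, pending={}
Op 2: UPDATE e=12 (pending; pending now {e=12})
Op 3: UPDATE a=4 (pending; pending now {a=4, e=12})
Op 4: COMMIT: merged ['a', 'e'] into committed; committed now {a=4, c=13, d=15, e=12}
Op 5: UPDATE a=27 (auto-commit; committed a=27)
Op 6: BEGIN: in_txn=True, pending={}
Op 7: UPDATE d=13 (pending; pending now {d=13})
Op 8: ROLLBACK: discarded pending ['d']; in_txn=False
Op 9: BEGIN: in_txn=True, pending={}
Op 10: UPDATE d=5 (pending; pending now {d=5})
Op 11: ROLLBACK: discarded pending ['d']; in_txn=False
Op 12: UPDATE e=17 (auto-commit; committed e=17)
ROLLBACK at op 8 discards: ['d']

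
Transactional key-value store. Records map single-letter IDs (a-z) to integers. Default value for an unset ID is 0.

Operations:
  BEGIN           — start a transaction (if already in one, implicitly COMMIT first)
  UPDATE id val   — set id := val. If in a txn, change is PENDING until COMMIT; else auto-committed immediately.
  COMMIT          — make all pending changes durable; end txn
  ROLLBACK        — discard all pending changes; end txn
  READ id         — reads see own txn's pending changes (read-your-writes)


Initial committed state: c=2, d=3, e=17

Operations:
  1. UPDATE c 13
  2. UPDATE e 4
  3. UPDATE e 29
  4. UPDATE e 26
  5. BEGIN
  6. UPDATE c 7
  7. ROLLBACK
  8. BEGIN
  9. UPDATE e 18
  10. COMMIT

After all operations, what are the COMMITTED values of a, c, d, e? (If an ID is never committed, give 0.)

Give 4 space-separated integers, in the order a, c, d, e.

Initial committed: {c=2, d=3, e=17}
Op 1: UPDATE c=13 (auto-commit; committed c=13)
Op 2: UPDATE e=4 (auto-commit; committed e=4)
Op 3: UPDATE e=29 (auto-commit; committed e=29)
Op 4: UPDATE e=26 (auto-commit; committed e=26)
Op 5: BEGIN: in_txn=True, pending={}
Op 6: UPDATE c=7 (pending; pending now {c=7})
Op 7: ROLLBACK: discarded pending ['c']; in_txn=False
Op 8: BEGIN: in_txn=True, pending={}
Op 9: UPDATE e=18 (pending; pending now {e=18})
Op 10: COMMIT: merged ['e'] into committed; committed now {c=13, d=3, e=18}
Final committed: {c=13, d=3, e=18}

Answer: 0 13 3 18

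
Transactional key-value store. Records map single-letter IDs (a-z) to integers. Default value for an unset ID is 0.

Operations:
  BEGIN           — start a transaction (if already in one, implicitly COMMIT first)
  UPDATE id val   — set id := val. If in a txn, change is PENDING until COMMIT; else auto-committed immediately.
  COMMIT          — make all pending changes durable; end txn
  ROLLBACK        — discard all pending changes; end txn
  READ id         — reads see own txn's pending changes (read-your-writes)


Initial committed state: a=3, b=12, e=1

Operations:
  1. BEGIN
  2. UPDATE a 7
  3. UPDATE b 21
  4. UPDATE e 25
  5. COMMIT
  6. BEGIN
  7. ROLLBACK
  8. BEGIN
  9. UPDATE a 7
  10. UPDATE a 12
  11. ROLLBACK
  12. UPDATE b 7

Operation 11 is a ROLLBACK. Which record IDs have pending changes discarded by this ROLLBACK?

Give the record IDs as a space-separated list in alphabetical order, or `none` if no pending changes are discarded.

Answer: a

Derivation:
Initial committed: {a=3, b=12, e=1}
Op 1: BEGIN: in_txn=True, pending={}
Op 2: UPDATE a=7 (pending; pending now {a=7})
Op 3: UPDATE b=21 (pending; pending now {a=7, b=21})
Op 4: UPDATE e=25 (pending; pending now {a=7, b=21, e=25})
Op 5: COMMIT: merged ['a', 'b', 'e'] into committed; committed now {a=7, b=21, e=25}
Op 6: BEGIN: in_txn=True, pending={}
Op 7: ROLLBACK: discarded pending []; in_txn=False
Op 8: BEGIN: in_txn=True, pending={}
Op 9: UPDATE a=7 (pending; pending now {a=7})
Op 10: UPDATE a=12 (pending; pending now {a=12})
Op 11: ROLLBACK: discarded pending ['a']; in_txn=False
Op 12: UPDATE b=7 (auto-commit; committed b=7)
ROLLBACK at op 11 discards: ['a']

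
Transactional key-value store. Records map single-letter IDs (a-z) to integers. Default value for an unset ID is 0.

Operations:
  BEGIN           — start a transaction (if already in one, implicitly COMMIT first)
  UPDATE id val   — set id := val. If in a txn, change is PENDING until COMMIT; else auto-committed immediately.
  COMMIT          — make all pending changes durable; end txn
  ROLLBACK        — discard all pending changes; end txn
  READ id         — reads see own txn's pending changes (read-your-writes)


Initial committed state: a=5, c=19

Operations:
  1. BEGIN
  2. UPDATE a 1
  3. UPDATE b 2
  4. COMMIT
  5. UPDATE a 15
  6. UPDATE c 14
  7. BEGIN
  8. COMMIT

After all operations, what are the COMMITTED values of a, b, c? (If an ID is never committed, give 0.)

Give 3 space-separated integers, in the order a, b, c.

Answer: 15 2 14

Derivation:
Initial committed: {a=5, c=19}
Op 1: BEGIN: in_txn=True, pending={}
Op 2: UPDATE a=1 (pending; pending now {a=1})
Op 3: UPDATE b=2 (pending; pending now {a=1, b=2})
Op 4: COMMIT: merged ['a', 'b'] into committed; committed now {a=1, b=2, c=19}
Op 5: UPDATE a=15 (auto-commit; committed a=15)
Op 6: UPDATE c=14 (auto-commit; committed c=14)
Op 7: BEGIN: in_txn=True, pending={}
Op 8: COMMIT: merged [] into committed; committed now {a=15, b=2, c=14}
Final committed: {a=15, b=2, c=14}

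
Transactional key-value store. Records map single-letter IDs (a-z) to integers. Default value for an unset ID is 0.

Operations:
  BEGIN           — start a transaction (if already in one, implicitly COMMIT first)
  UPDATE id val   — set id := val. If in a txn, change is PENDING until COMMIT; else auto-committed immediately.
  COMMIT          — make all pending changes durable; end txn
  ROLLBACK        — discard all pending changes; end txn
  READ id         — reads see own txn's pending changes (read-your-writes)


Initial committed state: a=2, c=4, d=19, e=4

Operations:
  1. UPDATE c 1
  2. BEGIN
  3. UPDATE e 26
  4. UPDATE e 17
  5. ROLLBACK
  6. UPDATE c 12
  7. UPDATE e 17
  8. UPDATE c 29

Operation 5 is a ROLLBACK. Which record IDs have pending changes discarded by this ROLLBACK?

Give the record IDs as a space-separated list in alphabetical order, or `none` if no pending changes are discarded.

Answer: e

Derivation:
Initial committed: {a=2, c=4, d=19, e=4}
Op 1: UPDATE c=1 (auto-commit; committed c=1)
Op 2: BEGIN: in_txn=True, pending={}
Op 3: UPDATE e=26 (pending; pending now {e=26})
Op 4: UPDATE e=17 (pending; pending now {e=17})
Op 5: ROLLBACK: discarded pending ['e']; in_txn=False
Op 6: UPDATE c=12 (auto-commit; committed c=12)
Op 7: UPDATE e=17 (auto-commit; committed e=17)
Op 8: UPDATE c=29 (auto-commit; committed c=29)
ROLLBACK at op 5 discards: ['e']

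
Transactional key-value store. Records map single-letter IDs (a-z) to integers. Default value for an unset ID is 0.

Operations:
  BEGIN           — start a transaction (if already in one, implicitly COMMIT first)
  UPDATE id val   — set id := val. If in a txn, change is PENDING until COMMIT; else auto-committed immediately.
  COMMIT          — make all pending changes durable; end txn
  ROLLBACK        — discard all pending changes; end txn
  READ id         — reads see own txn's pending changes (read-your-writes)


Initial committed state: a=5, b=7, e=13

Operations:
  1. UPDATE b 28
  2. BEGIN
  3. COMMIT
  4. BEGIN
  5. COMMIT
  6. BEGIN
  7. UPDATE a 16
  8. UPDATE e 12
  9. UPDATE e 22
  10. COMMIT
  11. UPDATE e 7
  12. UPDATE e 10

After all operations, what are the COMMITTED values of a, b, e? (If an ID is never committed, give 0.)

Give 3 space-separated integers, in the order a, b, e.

Answer: 16 28 10

Derivation:
Initial committed: {a=5, b=7, e=13}
Op 1: UPDATE b=28 (auto-commit; committed b=28)
Op 2: BEGIN: in_txn=True, pending={}
Op 3: COMMIT: merged [] into committed; committed now {a=5, b=28, e=13}
Op 4: BEGIN: in_txn=True, pending={}
Op 5: COMMIT: merged [] into committed; committed now {a=5, b=28, e=13}
Op 6: BEGIN: in_txn=True, pending={}
Op 7: UPDATE a=16 (pending; pending now {a=16})
Op 8: UPDATE e=12 (pending; pending now {a=16, e=12})
Op 9: UPDATE e=22 (pending; pending now {a=16, e=22})
Op 10: COMMIT: merged ['a', 'e'] into committed; committed now {a=16, b=28, e=22}
Op 11: UPDATE e=7 (auto-commit; committed e=7)
Op 12: UPDATE e=10 (auto-commit; committed e=10)
Final committed: {a=16, b=28, e=10}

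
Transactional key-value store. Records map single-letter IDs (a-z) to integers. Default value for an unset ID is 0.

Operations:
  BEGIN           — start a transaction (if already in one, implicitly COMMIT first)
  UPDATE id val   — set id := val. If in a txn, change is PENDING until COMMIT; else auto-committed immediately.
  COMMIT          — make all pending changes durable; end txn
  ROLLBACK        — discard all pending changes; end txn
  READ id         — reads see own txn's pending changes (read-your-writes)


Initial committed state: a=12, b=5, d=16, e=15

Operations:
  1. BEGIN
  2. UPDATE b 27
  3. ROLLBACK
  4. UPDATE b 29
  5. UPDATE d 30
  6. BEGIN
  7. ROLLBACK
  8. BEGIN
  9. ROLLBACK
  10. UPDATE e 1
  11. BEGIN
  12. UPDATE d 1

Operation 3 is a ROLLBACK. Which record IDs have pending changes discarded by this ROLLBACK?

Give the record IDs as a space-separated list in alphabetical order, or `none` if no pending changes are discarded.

Answer: b

Derivation:
Initial committed: {a=12, b=5, d=16, e=15}
Op 1: BEGIN: in_txn=True, pending={}
Op 2: UPDATE b=27 (pending; pending now {b=27})
Op 3: ROLLBACK: discarded pending ['b']; in_txn=False
Op 4: UPDATE b=29 (auto-commit; committed b=29)
Op 5: UPDATE d=30 (auto-commit; committed d=30)
Op 6: BEGIN: in_txn=True, pending={}
Op 7: ROLLBACK: discarded pending []; in_txn=False
Op 8: BEGIN: in_txn=True, pending={}
Op 9: ROLLBACK: discarded pending []; in_txn=False
Op 10: UPDATE e=1 (auto-commit; committed e=1)
Op 11: BEGIN: in_txn=True, pending={}
Op 12: UPDATE d=1 (pending; pending now {d=1})
ROLLBACK at op 3 discards: ['b']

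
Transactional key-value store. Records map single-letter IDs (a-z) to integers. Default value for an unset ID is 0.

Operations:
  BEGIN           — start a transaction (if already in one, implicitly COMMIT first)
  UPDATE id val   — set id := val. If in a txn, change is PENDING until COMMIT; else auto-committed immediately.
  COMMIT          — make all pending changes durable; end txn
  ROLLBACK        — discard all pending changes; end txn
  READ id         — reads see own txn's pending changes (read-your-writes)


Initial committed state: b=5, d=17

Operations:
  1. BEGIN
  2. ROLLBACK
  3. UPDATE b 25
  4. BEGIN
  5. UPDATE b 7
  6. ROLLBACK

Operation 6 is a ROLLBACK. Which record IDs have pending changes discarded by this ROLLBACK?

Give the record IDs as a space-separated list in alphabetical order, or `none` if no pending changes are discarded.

Answer: b

Derivation:
Initial committed: {b=5, d=17}
Op 1: BEGIN: in_txn=True, pending={}
Op 2: ROLLBACK: discarded pending []; in_txn=False
Op 3: UPDATE b=25 (auto-commit; committed b=25)
Op 4: BEGIN: in_txn=True, pending={}
Op 5: UPDATE b=7 (pending; pending now {b=7})
Op 6: ROLLBACK: discarded pending ['b']; in_txn=False
ROLLBACK at op 6 discards: ['b']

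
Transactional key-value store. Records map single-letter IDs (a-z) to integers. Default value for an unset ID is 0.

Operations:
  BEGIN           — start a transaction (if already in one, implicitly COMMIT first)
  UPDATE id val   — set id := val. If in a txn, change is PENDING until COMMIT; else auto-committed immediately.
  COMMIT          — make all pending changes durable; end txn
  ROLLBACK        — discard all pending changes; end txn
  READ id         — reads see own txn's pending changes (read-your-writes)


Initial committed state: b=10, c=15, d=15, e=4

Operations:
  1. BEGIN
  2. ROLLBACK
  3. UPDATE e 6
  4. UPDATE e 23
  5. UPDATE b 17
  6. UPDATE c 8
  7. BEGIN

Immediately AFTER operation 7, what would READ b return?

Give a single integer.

Initial committed: {b=10, c=15, d=15, e=4}
Op 1: BEGIN: in_txn=True, pending={}
Op 2: ROLLBACK: discarded pending []; in_txn=False
Op 3: UPDATE e=6 (auto-commit; committed e=6)
Op 4: UPDATE e=23 (auto-commit; committed e=23)
Op 5: UPDATE b=17 (auto-commit; committed b=17)
Op 6: UPDATE c=8 (auto-commit; committed c=8)
Op 7: BEGIN: in_txn=True, pending={}
After op 7: visible(b) = 17 (pending={}, committed={b=17, c=8, d=15, e=23})

Answer: 17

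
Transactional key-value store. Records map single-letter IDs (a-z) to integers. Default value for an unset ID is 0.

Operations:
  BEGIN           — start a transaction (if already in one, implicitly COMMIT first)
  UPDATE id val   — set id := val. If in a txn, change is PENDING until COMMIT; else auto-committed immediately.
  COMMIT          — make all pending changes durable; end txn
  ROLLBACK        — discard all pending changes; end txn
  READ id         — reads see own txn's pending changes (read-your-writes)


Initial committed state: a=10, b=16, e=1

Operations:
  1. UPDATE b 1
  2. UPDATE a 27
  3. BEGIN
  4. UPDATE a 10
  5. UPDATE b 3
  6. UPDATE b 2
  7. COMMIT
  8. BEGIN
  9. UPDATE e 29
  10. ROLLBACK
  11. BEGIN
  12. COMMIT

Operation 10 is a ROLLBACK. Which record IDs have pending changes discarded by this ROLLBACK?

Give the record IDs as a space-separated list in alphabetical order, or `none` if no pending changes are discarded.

Initial committed: {a=10, b=16, e=1}
Op 1: UPDATE b=1 (auto-commit; committed b=1)
Op 2: UPDATE a=27 (auto-commit; committed a=27)
Op 3: BEGIN: in_txn=True, pending={}
Op 4: UPDATE a=10 (pending; pending now {a=10})
Op 5: UPDATE b=3 (pending; pending now {a=10, b=3})
Op 6: UPDATE b=2 (pending; pending now {a=10, b=2})
Op 7: COMMIT: merged ['a', 'b'] into committed; committed now {a=10, b=2, e=1}
Op 8: BEGIN: in_txn=True, pending={}
Op 9: UPDATE e=29 (pending; pending now {e=29})
Op 10: ROLLBACK: discarded pending ['e']; in_txn=False
Op 11: BEGIN: in_txn=True, pending={}
Op 12: COMMIT: merged [] into committed; committed now {a=10, b=2, e=1}
ROLLBACK at op 10 discards: ['e']

Answer: e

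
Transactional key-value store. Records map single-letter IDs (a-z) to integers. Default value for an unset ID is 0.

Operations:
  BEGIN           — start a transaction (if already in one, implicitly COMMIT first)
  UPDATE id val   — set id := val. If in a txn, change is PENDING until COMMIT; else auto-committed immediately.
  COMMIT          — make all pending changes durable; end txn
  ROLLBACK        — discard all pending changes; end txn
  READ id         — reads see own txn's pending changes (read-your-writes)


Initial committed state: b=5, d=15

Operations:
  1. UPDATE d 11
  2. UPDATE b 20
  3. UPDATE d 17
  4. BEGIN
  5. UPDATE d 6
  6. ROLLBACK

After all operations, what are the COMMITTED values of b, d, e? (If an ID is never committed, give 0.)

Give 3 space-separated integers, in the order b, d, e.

Initial committed: {b=5, d=15}
Op 1: UPDATE d=11 (auto-commit; committed d=11)
Op 2: UPDATE b=20 (auto-commit; committed b=20)
Op 3: UPDATE d=17 (auto-commit; committed d=17)
Op 4: BEGIN: in_txn=True, pending={}
Op 5: UPDATE d=6 (pending; pending now {d=6})
Op 6: ROLLBACK: discarded pending ['d']; in_txn=False
Final committed: {b=20, d=17}

Answer: 20 17 0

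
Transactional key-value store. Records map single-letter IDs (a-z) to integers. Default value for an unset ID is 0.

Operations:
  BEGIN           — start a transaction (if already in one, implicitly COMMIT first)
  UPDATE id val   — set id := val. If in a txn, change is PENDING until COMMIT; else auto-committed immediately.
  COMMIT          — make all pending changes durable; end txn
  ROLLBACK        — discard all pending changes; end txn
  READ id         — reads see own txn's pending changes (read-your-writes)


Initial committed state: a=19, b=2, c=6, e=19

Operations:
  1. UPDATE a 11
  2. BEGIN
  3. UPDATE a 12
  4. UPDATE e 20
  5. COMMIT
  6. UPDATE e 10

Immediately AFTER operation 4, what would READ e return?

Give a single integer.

Initial committed: {a=19, b=2, c=6, e=19}
Op 1: UPDATE a=11 (auto-commit; committed a=11)
Op 2: BEGIN: in_txn=True, pending={}
Op 3: UPDATE a=12 (pending; pending now {a=12})
Op 4: UPDATE e=20 (pending; pending now {a=12, e=20})
After op 4: visible(e) = 20 (pending={a=12, e=20}, committed={a=11, b=2, c=6, e=19})

Answer: 20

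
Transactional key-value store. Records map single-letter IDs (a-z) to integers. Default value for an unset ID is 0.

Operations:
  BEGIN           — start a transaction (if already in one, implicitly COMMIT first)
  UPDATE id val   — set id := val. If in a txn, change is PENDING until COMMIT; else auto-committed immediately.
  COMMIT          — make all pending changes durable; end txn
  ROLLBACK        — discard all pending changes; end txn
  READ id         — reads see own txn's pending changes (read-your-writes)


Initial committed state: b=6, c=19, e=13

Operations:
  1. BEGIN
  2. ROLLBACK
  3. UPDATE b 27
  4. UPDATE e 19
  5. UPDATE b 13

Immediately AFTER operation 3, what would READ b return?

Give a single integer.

Initial committed: {b=6, c=19, e=13}
Op 1: BEGIN: in_txn=True, pending={}
Op 2: ROLLBACK: discarded pending []; in_txn=False
Op 3: UPDATE b=27 (auto-commit; committed b=27)
After op 3: visible(b) = 27 (pending={}, committed={b=27, c=19, e=13})

Answer: 27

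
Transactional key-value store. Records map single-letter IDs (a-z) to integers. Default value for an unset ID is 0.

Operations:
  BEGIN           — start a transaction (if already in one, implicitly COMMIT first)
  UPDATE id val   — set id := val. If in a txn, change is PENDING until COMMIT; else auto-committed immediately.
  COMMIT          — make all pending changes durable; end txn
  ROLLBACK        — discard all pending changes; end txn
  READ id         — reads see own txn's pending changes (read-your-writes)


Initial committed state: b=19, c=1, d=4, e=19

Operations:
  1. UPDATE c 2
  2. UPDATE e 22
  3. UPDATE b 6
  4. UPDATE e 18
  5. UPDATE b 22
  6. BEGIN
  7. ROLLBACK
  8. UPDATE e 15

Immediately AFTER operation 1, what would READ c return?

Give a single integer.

Initial committed: {b=19, c=1, d=4, e=19}
Op 1: UPDATE c=2 (auto-commit; committed c=2)
After op 1: visible(c) = 2 (pending={}, committed={b=19, c=2, d=4, e=19})

Answer: 2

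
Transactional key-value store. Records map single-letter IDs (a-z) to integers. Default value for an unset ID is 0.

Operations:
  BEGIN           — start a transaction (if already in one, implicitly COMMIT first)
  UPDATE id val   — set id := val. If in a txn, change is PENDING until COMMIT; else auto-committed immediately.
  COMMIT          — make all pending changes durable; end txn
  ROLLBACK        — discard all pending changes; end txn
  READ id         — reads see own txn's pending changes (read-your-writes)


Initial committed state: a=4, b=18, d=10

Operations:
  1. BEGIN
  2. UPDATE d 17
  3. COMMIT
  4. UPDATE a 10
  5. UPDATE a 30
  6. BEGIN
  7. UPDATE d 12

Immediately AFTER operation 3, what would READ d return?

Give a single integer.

Answer: 17

Derivation:
Initial committed: {a=4, b=18, d=10}
Op 1: BEGIN: in_txn=True, pending={}
Op 2: UPDATE d=17 (pending; pending now {d=17})
Op 3: COMMIT: merged ['d'] into committed; committed now {a=4, b=18, d=17}
After op 3: visible(d) = 17 (pending={}, committed={a=4, b=18, d=17})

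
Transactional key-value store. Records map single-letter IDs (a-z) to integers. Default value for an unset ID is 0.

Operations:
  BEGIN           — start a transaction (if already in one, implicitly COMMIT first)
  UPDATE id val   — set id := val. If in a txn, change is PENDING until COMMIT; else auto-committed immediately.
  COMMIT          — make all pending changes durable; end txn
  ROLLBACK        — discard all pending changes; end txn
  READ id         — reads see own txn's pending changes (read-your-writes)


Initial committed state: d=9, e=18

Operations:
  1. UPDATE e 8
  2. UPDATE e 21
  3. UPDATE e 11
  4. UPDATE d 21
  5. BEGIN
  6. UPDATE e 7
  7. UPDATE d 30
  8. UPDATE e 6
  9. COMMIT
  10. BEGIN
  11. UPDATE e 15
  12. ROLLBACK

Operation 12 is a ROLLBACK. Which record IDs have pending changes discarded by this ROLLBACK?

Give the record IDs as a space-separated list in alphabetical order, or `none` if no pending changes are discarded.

Answer: e

Derivation:
Initial committed: {d=9, e=18}
Op 1: UPDATE e=8 (auto-commit; committed e=8)
Op 2: UPDATE e=21 (auto-commit; committed e=21)
Op 3: UPDATE e=11 (auto-commit; committed e=11)
Op 4: UPDATE d=21 (auto-commit; committed d=21)
Op 5: BEGIN: in_txn=True, pending={}
Op 6: UPDATE e=7 (pending; pending now {e=7})
Op 7: UPDATE d=30 (pending; pending now {d=30, e=7})
Op 8: UPDATE e=6 (pending; pending now {d=30, e=6})
Op 9: COMMIT: merged ['d', 'e'] into committed; committed now {d=30, e=6}
Op 10: BEGIN: in_txn=True, pending={}
Op 11: UPDATE e=15 (pending; pending now {e=15})
Op 12: ROLLBACK: discarded pending ['e']; in_txn=False
ROLLBACK at op 12 discards: ['e']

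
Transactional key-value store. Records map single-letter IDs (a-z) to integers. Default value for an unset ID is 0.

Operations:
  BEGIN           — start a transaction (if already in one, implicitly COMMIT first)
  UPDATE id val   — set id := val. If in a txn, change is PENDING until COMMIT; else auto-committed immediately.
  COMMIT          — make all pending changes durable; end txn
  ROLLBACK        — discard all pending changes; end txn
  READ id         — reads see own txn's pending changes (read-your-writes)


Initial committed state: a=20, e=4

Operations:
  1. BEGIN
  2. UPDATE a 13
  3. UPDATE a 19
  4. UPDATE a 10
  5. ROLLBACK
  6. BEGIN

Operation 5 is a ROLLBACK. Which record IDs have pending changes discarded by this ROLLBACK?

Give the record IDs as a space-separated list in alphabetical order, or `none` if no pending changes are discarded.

Answer: a

Derivation:
Initial committed: {a=20, e=4}
Op 1: BEGIN: in_txn=True, pending={}
Op 2: UPDATE a=13 (pending; pending now {a=13})
Op 3: UPDATE a=19 (pending; pending now {a=19})
Op 4: UPDATE a=10 (pending; pending now {a=10})
Op 5: ROLLBACK: discarded pending ['a']; in_txn=False
Op 6: BEGIN: in_txn=True, pending={}
ROLLBACK at op 5 discards: ['a']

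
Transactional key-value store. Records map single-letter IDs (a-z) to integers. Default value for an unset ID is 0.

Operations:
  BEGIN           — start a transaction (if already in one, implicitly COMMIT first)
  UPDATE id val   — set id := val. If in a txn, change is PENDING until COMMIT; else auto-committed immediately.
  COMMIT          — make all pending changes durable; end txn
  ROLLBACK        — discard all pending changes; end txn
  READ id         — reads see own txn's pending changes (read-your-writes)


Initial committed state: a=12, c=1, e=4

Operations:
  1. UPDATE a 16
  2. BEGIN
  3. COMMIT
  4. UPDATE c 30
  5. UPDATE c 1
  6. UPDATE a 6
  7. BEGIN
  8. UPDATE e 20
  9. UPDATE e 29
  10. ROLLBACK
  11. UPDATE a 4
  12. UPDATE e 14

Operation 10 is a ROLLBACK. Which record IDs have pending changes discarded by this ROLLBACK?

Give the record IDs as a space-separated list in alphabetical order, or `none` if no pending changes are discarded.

Answer: e

Derivation:
Initial committed: {a=12, c=1, e=4}
Op 1: UPDATE a=16 (auto-commit; committed a=16)
Op 2: BEGIN: in_txn=True, pending={}
Op 3: COMMIT: merged [] into committed; committed now {a=16, c=1, e=4}
Op 4: UPDATE c=30 (auto-commit; committed c=30)
Op 5: UPDATE c=1 (auto-commit; committed c=1)
Op 6: UPDATE a=6 (auto-commit; committed a=6)
Op 7: BEGIN: in_txn=True, pending={}
Op 8: UPDATE e=20 (pending; pending now {e=20})
Op 9: UPDATE e=29 (pending; pending now {e=29})
Op 10: ROLLBACK: discarded pending ['e']; in_txn=False
Op 11: UPDATE a=4 (auto-commit; committed a=4)
Op 12: UPDATE e=14 (auto-commit; committed e=14)
ROLLBACK at op 10 discards: ['e']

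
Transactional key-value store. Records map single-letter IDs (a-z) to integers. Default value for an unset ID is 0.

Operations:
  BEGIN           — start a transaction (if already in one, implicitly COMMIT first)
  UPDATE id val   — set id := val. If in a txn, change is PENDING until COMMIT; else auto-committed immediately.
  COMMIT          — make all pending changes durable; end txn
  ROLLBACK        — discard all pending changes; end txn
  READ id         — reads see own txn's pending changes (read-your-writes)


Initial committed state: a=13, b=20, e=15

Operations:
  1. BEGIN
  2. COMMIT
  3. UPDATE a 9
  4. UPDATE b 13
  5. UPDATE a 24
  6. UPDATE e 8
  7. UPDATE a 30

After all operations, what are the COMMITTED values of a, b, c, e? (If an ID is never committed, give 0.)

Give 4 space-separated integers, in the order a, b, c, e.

Answer: 30 13 0 8

Derivation:
Initial committed: {a=13, b=20, e=15}
Op 1: BEGIN: in_txn=True, pending={}
Op 2: COMMIT: merged [] into committed; committed now {a=13, b=20, e=15}
Op 3: UPDATE a=9 (auto-commit; committed a=9)
Op 4: UPDATE b=13 (auto-commit; committed b=13)
Op 5: UPDATE a=24 (auto-commit; committed a=24)
Op 6: UPDATE e=8 (auto-commit; committed e=8)
Op 7: UPDATE a=30 (auto-commit; committed a=30)
Final committed: {a=30, b=13, e=8}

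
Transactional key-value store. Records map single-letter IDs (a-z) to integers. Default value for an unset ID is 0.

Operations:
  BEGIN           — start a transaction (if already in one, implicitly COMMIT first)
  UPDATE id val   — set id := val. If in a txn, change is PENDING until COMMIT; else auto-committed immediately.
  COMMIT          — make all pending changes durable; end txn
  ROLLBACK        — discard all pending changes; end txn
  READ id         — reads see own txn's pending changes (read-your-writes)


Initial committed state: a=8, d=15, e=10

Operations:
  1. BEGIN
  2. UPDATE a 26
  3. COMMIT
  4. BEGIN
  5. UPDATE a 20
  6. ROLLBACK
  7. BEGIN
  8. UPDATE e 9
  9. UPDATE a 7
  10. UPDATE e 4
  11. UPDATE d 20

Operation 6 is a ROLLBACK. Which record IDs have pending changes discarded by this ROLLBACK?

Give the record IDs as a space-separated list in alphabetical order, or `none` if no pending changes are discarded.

Answer: a

Derivation:
Initial committed: {a=8, d=15, e=10}
Op 1: BEGIN: in_txn=True, pending={}
Op 2: UPDATE a=26 (pending; pending now {a=26})
Op 3: COMMIT: merged ['a'] into committed; committed now {a=26, d=15, e=10}
Op 4: BEGIN: in_txn=True, pending={}
Op 5: UPDATE a=20 (pending; pending now {a=20})
Op 6: ROLLBACK: discarded pending ['a']; in_txn=False
Op 7: BEGIN: in_txn=True, pending={}
Op 8: UPDATE e=9 (pending; pending now {e=9})
Op 9: UPDATE a=7 (pending; pending now {a=7, e=9})
Op 10: UPDATE e=4 (pending; pending now {a=7, e=4})
Op 11: UPDATE d=20 (pending; pending now {a=7, d=20, e=4})
ROLLBACK at op 6 discards: ['a']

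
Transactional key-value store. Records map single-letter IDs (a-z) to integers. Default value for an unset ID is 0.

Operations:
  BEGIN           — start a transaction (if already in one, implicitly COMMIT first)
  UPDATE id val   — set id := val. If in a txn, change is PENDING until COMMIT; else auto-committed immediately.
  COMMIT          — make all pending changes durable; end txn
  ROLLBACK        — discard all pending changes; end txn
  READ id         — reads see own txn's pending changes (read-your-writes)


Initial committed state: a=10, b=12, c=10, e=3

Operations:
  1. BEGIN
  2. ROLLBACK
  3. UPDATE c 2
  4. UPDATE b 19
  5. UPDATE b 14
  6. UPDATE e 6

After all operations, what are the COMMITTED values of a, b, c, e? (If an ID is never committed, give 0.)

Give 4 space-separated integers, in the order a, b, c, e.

Initial committed: {a=10, b=12, c=10, e=3}
Op 1: BEGIN: in_txn=True, pending={}
Op 2: ROLLBACK: discarded pending []; in_txn=False
Op 3: UPDATE c=2 (auto-commit; committed c=2)
Op 4: UPDATE b=19 (auto-commit; committed b=19)
Op 5: UPDATE b=14 (auto-commit; committed b=14)
Op 6: UPDATE e=6 (auto-commit; committed e=6)
Final committed: {a=10, b=14, c=2, e=6}

Answer: 10 14 2 6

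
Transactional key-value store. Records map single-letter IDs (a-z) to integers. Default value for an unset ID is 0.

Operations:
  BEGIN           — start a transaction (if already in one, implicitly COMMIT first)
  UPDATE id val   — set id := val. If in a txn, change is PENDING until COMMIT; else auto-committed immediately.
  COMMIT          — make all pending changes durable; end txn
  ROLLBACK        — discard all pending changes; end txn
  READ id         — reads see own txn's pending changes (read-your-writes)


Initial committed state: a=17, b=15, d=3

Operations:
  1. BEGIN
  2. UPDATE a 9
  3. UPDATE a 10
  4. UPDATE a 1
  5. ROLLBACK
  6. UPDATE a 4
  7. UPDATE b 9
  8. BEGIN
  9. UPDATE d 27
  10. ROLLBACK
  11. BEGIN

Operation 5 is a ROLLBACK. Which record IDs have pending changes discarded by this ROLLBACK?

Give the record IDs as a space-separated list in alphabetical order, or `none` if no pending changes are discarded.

Initial committed: {a=17, b=15, d=3}
Op 1: BEGIN: in_txn=True, pending={}
Op 2: UPDATE a=9 (pending; pending now {a=9})
Op 3: UPDATE a=10 (pending; pending now {a=10})
Op 4: UPDATE a=1 (pending; pending now {a=1})
Op 5: ROLLBACK: discarded pending ['a']; in_txn=False
Op 6: UPDATE a=4 (auto-commit; committed a=4)
Op 7: UPDATE b=9 (auto-commit; committed b=9)
Op 8: BEGIN: in_txn=True, pending={}
Op 9: UPDATE d=27 (pending; pending now {d=27})
Op 10: ROLLBACK: discarded pending ['d']; in_txn=False
Op 11: BEGIN: in_txn=True, pending={}
ROLLBACK at op 5 discards: ['a']

Answer: a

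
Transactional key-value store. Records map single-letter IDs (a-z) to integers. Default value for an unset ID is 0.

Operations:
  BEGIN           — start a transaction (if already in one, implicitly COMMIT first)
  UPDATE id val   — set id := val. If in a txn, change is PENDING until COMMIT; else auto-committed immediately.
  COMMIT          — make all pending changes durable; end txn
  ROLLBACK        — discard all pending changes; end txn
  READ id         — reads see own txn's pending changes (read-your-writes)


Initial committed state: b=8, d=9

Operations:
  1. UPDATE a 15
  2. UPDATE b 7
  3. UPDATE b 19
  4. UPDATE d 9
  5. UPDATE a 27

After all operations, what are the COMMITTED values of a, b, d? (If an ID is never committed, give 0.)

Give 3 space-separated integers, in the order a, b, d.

Initial committed: {b=8, d=9}
Op 1: UPDATE a=15 (auto-commit; committed a=15)
Op 2: UPDATE b=7 (auto-commit; committed b=7)
Op 3: UPDATE b=19 (auto-commit; committed b=19)
Op 4: UPDATE d=9 (auto-commit; committed d=9)
Op 5: UPDATE a=27 (auto-commit; committed a=27)
Final committed: {a=27, b=19, d=9}

Answer: 27 19 9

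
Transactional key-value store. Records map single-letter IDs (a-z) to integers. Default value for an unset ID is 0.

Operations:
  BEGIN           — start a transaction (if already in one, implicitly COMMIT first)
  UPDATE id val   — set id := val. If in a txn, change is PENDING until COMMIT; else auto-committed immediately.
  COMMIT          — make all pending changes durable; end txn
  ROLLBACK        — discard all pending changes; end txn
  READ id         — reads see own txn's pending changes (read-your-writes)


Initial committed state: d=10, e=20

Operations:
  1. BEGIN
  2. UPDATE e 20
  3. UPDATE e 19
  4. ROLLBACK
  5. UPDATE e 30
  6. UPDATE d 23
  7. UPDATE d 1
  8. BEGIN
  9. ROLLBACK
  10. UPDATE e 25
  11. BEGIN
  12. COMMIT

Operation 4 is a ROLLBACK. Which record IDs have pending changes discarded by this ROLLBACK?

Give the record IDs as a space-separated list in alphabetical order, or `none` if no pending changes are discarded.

Answer: e

Derivation:
Initial committed: {d=10, e=20}
Op 1: BEGIN: in_txn=True, pending={}
Op 2: UPDATE e=20 (pending; pending now {e=20})
Op 3: UPDATE e=19 (pending; pending now {e=19})
Op 4: ROLLBACK: discarded pending ['e']; in_txn=False
Op 5: UPDATE e=30 (auto-commit; committed e=30)
Op 6: UPDATE d=23 (auto-commit; committed d=23)
Op 7: UPDATE d=1 (auto-commit; committed d=1)
Op 8: BEGIN: in_txn=True, pending={}
Op 9: ROLLBACK: discarded pending []; in_txn=False
Op 10: UPDATE e=25 (auto-commit; committed e=25)
Op 11: BEGIN: in_txn=True, pending={}
Op 12: COMMIT: merged [] into committed; committed now {d=1, e=25}
ROLLBACK at op 4 discards: ['e']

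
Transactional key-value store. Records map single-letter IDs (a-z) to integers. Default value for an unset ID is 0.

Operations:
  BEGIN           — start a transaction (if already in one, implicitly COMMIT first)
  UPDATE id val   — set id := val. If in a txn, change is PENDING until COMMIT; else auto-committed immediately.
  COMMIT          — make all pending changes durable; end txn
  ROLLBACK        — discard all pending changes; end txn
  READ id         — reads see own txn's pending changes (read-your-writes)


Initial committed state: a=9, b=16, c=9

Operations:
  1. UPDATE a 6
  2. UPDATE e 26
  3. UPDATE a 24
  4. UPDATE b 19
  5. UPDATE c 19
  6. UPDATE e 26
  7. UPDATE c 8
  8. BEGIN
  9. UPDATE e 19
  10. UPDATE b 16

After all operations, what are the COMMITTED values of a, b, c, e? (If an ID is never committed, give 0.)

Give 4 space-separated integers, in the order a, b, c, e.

Initial committed: {a=9, b=16, c=9}
Op 1: UPDATE a=6 (auto-commit; committed a=6)
Op 2: UPDATE e=26 (auto-commit; committed e=26)
Op 3: UPDATE a=24 (auto-commit; committed a=24)
Op 4: UPDATE b=19 (auto-commit; committed b=19)
Op 5: UPDATE c=19 (auto-commit; committed c=19)
Op 6: UPDATE e=26 (auto-commit; committed e=26)
Op 7: UPDATE c=8 (auto-commit; committed c=8)
Op 8: BEGIN: in_txn=True, pending={}
Op 9: UPDATE e=19 (pending; pending now {e=19})
Op 10: UPDATE b=16 (pending; pending now {b=16, e=19})
Final committed: {a=24, b=19, c=8, e=26}

Answer: 24 19 8 26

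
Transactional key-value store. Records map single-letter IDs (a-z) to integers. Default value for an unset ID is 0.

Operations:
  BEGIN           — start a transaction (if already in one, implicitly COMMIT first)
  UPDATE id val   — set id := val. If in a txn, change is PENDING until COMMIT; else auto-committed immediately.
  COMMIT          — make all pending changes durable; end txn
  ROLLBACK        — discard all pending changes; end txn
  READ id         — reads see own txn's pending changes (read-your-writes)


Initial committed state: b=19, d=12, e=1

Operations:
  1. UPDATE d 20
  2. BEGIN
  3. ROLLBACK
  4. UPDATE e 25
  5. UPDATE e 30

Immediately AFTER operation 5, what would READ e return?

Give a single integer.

Initial committed: {b=19, d=12, e=1}
Op 1: UPDATE d=20 (auto-commit; committed d=20)
Op 2: BEGIN: in_txn=True, pending={}
Op 3: ROLLBACK: discarded pending []; in_txn=False
Op 4: UPDATE e=25 (auto-commit; committed e=25)
Op 5: UPDATE e=30 (auto-commit; committed e=30)
After op 5: visible(e) = 30 (pending={}, committed={b=19, d=20, e=30})

Answer: 30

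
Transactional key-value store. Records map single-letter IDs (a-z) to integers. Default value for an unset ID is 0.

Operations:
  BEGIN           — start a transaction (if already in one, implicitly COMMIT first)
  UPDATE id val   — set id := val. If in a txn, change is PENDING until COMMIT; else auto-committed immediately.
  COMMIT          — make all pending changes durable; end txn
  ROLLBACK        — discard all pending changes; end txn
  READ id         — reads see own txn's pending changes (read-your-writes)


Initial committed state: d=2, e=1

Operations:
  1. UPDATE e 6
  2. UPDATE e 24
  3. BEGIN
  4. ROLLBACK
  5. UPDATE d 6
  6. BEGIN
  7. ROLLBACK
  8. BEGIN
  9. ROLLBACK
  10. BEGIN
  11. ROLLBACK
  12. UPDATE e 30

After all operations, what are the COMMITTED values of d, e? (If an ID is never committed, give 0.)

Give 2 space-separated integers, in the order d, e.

Initial committed: {d=2, e=1}
Op 1: UPDATE e=6 (auto-commit; committed e=6)
Op 2: UPDATE e=24 (auto-commit; committed e=24)
Op 3: BEGIN: in_txn=True, pending={}
Op 4: ROLLBACK: discarded pending []; in_txn=False
Op 5: UPDATE d=6 (auto-commit; committed d=6)
Op 6: BEGIN: in_txn=True, pending={}
Op 7: ROLLBACK: discarded pending []; in_txn=False
Op 8: BEGIN: in_txn=True, pending={}
Op 9: ROLLBACK: discarded pending []; in_txn=False
Op 10: BEGIN: in_txn=True, pending={}
Op 11: ROLLBACK: discarded pending []; in_txn=False
Op 12: UPDATE e=30 (auto-commit; committed e=30)
Final committed: {d=6, e=30}

Answer: 6 30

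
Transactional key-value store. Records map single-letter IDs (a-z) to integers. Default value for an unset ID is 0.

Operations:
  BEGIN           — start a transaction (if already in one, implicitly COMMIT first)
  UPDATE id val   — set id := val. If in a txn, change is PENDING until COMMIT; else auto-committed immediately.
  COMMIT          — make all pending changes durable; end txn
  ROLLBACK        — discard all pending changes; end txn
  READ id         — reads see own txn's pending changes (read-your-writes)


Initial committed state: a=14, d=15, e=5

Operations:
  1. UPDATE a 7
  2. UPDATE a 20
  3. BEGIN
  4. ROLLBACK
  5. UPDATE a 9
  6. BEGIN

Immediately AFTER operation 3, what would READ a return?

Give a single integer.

Initial committed: {a=14, d=15, e=5}
Op 1: UPDATE a=7 (auto-commit; committed a=7)
Op 2: UPDATE a=20 (auto-commit; committed a=20)
Op 3: BEGIN: in_txn=True, pending={}
After op 3: visible(a) = 20 (pending={}, committed={a=20, d=15, e=5})

Answer: 20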